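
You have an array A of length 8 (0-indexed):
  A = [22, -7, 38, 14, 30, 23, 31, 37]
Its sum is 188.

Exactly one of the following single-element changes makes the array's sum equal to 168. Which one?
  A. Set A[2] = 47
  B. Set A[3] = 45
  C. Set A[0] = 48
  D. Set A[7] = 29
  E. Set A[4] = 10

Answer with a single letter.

Answer: E

Derivation:
Option A: A[2] 38->47, delta=9, new_sum=188+(9)=197
Option B: A[3] 14->45, delta=31, new_sum=188+(31)=219
Option C: A[0] 22->48, delta=26, new_sum=188+(26)=214
Option D: A[7] 37->29, delta=-8, new_sum=188+(-8)=180
Option E: A[4] 30->10, delta=-20, new_sum=188+(-20)=168 <-- matches target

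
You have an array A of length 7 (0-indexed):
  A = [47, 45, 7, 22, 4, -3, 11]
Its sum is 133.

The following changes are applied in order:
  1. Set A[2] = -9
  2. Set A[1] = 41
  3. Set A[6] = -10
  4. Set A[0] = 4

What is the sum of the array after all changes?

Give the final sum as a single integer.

Answer: 49

Derivation:
Initial sum: 133
Change 1: A[2] 7 -> -9, delta = -16, sum = 117
Change 2: A[1] 45 -> 41, delta = -4, sum = 113
Change 3: A[6] 11 -> -10, delta = -21, sum = 92
Change 4: A[0] 47 -> 4, delta = -43, sum = 49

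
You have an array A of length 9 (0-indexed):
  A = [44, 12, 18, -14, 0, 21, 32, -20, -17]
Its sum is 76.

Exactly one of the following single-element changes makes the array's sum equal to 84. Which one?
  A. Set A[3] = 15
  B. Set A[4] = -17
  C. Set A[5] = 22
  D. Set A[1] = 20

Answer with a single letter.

Answer: D

Derivation:
Option A: A[3] -14->15, delta=29, new_sum=76+(29)=105
Option B: A[4] 0->-17, delta=-17, new_sum=76+(-17)=59
Option C: A[5] 21->22, delta=1, new_sum=76+(1)=77
Option D: A[1] 12->20, delta=8, new_sum=76+(8)=84 <-- matches target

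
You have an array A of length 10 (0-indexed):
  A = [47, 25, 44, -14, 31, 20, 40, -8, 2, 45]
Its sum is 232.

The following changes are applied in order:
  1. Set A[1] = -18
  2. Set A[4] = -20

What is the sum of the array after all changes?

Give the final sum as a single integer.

Answer: 138

Derivation:
Initial sum: 232
Change 1: A[1] 25 -> -18, delta = -43, sum = 189
Change 2: A[4] 31 -> -20, delta = -51, sum = 138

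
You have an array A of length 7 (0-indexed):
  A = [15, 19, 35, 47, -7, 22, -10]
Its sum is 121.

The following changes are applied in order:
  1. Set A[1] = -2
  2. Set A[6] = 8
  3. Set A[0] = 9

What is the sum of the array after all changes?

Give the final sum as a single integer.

Answer: 112

Derivation:
Initial sum: 121
Change 1: A[1] 19 -> -2, delta = -21, sum = 100
Change 2: A[6] -10 -> 8, delta = 18, sum = 118
Change 3: A[0] 15 -> 9, delta = -6, sum = 112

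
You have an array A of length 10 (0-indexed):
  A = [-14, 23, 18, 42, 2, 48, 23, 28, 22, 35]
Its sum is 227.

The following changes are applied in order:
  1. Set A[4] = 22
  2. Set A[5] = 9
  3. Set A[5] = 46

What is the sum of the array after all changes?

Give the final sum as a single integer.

Answer: 245

Derivation:
Initial sum: 227
Change 1: A[4] 2 -> 22, delta = 20, sum = 247
Change 2: A[5] 48 -> 9, delta = -39, sum = 208
Change 3: A[5] 9 -> 46, delta = 37, sum = 245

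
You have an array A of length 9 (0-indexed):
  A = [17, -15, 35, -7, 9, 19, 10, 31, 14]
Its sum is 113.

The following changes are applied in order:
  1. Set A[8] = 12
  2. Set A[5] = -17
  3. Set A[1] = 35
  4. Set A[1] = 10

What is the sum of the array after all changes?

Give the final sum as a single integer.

Answer: 100

Derivation:
Initial sum: 113
Change 1: A[8] 14 -> 12, delta = -2, sum = 111
Change 2: A[5] 19 -> -17, delta = -36, sum = 75
Change 3: A[1] -15 -> 35, delta = 50, sum = 125
Change 4: A[1] 35 -> 10, delta = -25, sum = 100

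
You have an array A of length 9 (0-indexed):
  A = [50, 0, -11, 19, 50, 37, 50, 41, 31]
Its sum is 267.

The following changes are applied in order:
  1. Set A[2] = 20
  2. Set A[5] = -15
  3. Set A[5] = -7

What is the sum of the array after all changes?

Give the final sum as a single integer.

Answer: 254

Derivation:
Initial sum: 267
Change 1: A[2] -11 -> 20, delta = 31, sum = 298
Change 2: A[5] 37 -> -15, delta = -52, sum = 246
Change 3: A[5] -15 -> -7, delta = 8, sum = 254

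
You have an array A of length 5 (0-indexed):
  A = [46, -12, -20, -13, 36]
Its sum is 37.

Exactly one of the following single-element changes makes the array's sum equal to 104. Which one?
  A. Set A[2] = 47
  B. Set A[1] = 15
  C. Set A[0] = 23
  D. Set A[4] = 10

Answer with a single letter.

Answer: A

Derivation:
Option A: A[2] -20->47, delta=67, new_sum=37+(67)=104 <-- matches target
Option B: A[1] -12->15, delta=27, new_sum=37+(27)=64
Option C: A[0] 46->23, delta=-23, new_sum=37+(-23)=14
Option D: A[4] 36->10, delta=-26, new_sum=37+(-26)=11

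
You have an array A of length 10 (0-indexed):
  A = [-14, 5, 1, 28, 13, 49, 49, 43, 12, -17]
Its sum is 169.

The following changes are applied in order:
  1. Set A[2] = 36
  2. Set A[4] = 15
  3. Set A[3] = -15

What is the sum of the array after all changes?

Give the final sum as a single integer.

Initial sum: 169
Change 1: A[2] 1 -> 36, delta = 35, sum = 204
Change 2: A[4] 13 -> 15, delta = 2, sum = 206
Change 3: A[3] 28 -> -15, delta = -43, sum = 163

Answer: 163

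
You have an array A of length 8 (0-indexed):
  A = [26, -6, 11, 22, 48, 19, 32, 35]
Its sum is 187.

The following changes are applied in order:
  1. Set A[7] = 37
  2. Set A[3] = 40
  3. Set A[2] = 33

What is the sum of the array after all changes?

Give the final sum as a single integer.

Initial sum: 187
Change 1: A[7] 35 -> 37, delta = 2, sum = 189
Change 2: A[3] 22 -> 40, delta = 18, sum = 207
Change 3: A[2] 11 -> 33, delta = 22, sum = 229

Answer: 229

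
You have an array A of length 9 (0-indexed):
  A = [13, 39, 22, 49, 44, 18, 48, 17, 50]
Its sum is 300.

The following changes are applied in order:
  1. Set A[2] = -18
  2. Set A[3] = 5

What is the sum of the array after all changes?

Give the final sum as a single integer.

Initial sum: 300
Change 1: A[2] 22 -> -18, delta = -40, sum = 260
Change 2: A[3] 49 -> 5, delta = -44, sum = 216

Answer: 216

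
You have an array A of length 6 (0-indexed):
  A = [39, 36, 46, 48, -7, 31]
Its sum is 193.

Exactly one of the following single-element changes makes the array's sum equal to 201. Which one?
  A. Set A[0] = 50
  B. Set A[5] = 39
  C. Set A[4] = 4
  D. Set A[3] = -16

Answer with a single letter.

Answer: B

Derivation:
Option A: A[0] 39->50, delta=11, new_sum=193+(11)=204
Option B: A[5] 31->39, delta=8, new_sum=193+(8)=201 <-- matches target
Option C: A[4] -7->4, delta=11, new_sum=193+(11)=204
Option D: A[3] 48->-16, delta=-64, new_sum=193+(-64)=129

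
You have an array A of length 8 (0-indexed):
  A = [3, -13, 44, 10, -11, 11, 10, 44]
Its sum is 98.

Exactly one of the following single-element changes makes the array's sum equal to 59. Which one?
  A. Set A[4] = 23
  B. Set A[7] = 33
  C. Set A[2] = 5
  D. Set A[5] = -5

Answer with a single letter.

Option A: A[4] -11->23, delta=34, new_sum=98+(34)=132
Option B: A[7] 44->33, delta=-11, new_sum=98+(-11)=87
Option C: A[2] 44->5, delta=-39, new_sum=98+(-39)=59 <-- matches target
Option D: A[5] 11->-5, delta=-16, new_sum=98+(-16)=82

Answer: C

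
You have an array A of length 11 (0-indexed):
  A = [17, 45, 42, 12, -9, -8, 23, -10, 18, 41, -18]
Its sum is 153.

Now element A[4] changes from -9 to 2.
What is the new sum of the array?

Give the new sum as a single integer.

Old value at index 4: -9
New value at index 4: 2
Delta = 2 - -9 = 11
New sum = old_sum + delta = 153 + (11) = 164

Answer: 164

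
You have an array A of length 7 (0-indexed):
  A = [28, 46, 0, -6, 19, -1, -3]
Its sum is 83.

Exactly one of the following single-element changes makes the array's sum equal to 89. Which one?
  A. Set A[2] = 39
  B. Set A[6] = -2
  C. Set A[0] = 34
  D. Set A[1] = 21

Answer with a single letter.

Option A: A[2] 0->39, delta=39, new_sum=83+(39)=122
Option B: A[6] -3->-2, delta=1, new_sum=83+(1)=84
Option C: A[0] 28->34, delta=6, new_sum=83+(6)=89 <-- matches target
Option D: A[1] 46->21, delta=-25, new_sum=83+(-25)=58

Answer: C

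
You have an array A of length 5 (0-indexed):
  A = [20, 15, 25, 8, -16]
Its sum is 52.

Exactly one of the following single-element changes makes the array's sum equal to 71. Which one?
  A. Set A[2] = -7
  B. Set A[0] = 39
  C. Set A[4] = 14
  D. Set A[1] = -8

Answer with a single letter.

Option A: A[2] 25->-7, delta=-32, new_sum=52+(-32)=20
Option B: A[0] 20->39, delta=19, new_sum=52+(19)=71 <-- matches target
Option C: A[4] -16->14, delta=30, new_sum=52+(30)=82
Option D: A[1] 15->-8, delta=-23, new_sum=52+(-23)=29

Answer: B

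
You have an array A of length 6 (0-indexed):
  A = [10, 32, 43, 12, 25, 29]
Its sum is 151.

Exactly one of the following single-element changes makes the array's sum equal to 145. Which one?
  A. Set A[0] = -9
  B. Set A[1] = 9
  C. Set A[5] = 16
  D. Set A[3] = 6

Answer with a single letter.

Answer: D

Derivation:
Option A: A[0] 10->-9, delta=-19, new_sum=151+(-19)=132
Option B: A[1] 32->9, delta=-23, new_sum=151+(-23)=128
Option C: A[5] 29->16, delta=-13, new_sum=151+(-13)=138
Option D: A[3] 12->6, delta=-6, new_sum=151+(-6)=145 <-- matches target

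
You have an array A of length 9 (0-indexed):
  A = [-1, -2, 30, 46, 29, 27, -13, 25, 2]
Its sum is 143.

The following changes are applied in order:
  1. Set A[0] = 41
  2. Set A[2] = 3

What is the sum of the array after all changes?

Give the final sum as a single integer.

Answer: 158

Derivation:
Initial sum: 143
Change 1: A[0] -1 -> 41, delta = 42, sum = 185
Change 2: A[2] 30 -> 3, delta = -27, sum = 158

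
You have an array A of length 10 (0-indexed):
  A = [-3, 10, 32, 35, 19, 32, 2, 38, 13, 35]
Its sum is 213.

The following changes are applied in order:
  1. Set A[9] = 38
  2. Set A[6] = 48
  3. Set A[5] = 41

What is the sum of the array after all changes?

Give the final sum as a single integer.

Initial sum: 213
Change 1: A[9] 35 -> 38, delta = 3, sum = 216
Change 2: A[6] 2 -> 48, delta = 46, sum = 262
Change 3: A[5] 32 -> 41, delta = 9, sum = 271

Answer: 271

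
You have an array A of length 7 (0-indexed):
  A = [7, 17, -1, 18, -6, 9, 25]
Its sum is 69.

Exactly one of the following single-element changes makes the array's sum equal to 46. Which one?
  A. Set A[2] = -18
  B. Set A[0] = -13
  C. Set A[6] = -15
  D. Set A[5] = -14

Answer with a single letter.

Option A: A[2] -1->-18, delta=-17, new_sum=69+(-17)=52
Option B: A[0] 7->-13, delta=-20, new_sum=69+(-20)=49
Option C: A[6] 25->-15, delta=-40, new_sum=69+(-40)=29
Option D: A[5] 9->-14, delta=-23, new_sum=69+(-23)=46 <-- matches target

Answer: D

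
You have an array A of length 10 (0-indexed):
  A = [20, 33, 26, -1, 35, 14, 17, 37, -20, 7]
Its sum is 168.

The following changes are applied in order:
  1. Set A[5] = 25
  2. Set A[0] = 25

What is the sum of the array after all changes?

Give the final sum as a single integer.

Initial sum: 168
Change 1: A[5] 14 -> 25, delta = 11, sum = 179
Change 2: A[0] 20 -> 25, delta = 5, sum = 184

Answer: 184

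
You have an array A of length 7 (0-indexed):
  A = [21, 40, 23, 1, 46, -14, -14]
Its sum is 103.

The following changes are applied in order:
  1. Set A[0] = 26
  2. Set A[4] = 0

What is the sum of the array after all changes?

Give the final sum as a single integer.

Initial sum: 103
Change 1: A[0] 21 -> 26, delta = 5, sum = 108
Change 2: A[4] 46 -> 0, delta = -46, sum = 62

Answer: 62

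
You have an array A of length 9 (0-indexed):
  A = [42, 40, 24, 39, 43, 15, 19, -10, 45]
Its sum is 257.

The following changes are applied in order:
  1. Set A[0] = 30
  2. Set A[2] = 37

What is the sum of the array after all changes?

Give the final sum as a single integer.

Answer: 258

Derivation:
Initial sum: 257
Change 1: A[0] 42 -> 30, delta = -12, sum = 245
Change 2: A[2] 24 -> 37, delta = 13, sum = 258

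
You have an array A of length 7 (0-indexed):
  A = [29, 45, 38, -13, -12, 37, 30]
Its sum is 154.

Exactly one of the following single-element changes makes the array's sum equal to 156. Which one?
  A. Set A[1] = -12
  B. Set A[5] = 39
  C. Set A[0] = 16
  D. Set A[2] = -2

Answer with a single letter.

Option A: A[1] 45->-12, delta=-57, new_sum=154+(-57)=97
Option B: A[5] 37->39, delta=2, new_sum=154+(2)=156 <-- matches target
Option C: A[0] 29->16, delta=-13, new_sum=154+(-13)=141
Option D: A[2] 38->-2, delta=-40, new_sum=154+(-40)=114

Answer: B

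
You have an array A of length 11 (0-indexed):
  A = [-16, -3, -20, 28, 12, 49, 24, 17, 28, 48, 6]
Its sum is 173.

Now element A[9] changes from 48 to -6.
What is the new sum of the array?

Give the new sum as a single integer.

Old value at index 9: 48
New value at index 9: -6
Delta = -6 - 48 = -54
New sum = old_sum + delta = 173 + (-54) = 119

Answer: 119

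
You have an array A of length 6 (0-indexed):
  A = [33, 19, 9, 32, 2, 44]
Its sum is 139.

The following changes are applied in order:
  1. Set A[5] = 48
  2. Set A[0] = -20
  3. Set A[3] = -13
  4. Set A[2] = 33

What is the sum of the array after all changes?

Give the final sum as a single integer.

Answer: 69

Derivation:
Initial sum: 139
Change 1: A[5] 44 -> 48, delta = 4, sum = 143
Change 2: A[0] 33 -> -20, delta = -53, sum = 90
Change 3: A[3] 32 -> -13, delta = -45, sum = 45
Change 4: A[2] 9 -> 33, delta = 24, sum = 69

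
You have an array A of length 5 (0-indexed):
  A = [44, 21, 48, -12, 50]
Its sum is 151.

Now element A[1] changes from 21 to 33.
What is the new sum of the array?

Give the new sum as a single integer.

Answer: 163

Derivation:
Old value at index 1: 21
New value at index 1: 33
Delta = 33 - 21 = 12
New sum = old_sum + delta = 151 + (12) = 163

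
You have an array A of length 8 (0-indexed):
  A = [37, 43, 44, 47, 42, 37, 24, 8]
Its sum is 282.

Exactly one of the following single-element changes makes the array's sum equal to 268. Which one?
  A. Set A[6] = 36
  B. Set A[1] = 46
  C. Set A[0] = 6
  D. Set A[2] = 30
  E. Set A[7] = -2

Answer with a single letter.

Answer: D

Derivation:
Option A: A[6] 24->36, delta=12, new_sum=282+(12)=294
Option B: A[1] 43->46, delta=3, new_sum=282+(3)=285
Option C: A[0] 37->6, delta=-31, new_sum=282+(-31)=251
Option D: A[2] 44->30, delta=-14, new_sum=282+(-14)=268 <-- matches target
Option E: A[7] 8->-2, delta=-10, new_sum=282+(-10)=272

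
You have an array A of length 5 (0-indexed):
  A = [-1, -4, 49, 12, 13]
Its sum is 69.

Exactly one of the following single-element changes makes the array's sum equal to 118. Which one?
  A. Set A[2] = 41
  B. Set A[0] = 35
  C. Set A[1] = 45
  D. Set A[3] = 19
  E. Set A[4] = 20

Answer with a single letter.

Answer: C

Derivation:
Option A: A[2] 49->41, delta=-8, new_sum=69+(-8)=61
Option B: A[0] -1->35, delta=36, new_sum=69+(36)=105
Option C: A[1] -4->45, delta=49, new_sum=69+(49)=118 <-- matches target
Option D: A[3] 12->19, delta=7, new_sum=69+(7)=76
Option E: A[4] 13->20, delta=7, new_sum=69+(7)=76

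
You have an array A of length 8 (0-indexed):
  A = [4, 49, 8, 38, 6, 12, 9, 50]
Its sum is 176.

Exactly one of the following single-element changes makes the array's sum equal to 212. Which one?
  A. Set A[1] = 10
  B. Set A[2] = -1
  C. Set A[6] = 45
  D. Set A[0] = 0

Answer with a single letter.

Answer: C

Derivation:
Option A: A[1] 49->10, delta=-39, new_sum=176+(-39)=137
Option B: A[2] 8->-1, delta=-9, new_sum=176+(-9)=167
Option C: A[6] 9->45, delta=36, new_sum=176+(36)=212 <-- matches target
Option D: A[0] 4->0, delta=-4, new_sum=176+(-4)=172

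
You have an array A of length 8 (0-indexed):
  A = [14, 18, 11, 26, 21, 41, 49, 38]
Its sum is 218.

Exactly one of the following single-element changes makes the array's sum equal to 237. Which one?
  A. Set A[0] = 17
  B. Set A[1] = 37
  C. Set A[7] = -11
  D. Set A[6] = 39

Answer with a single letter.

Answer: B

Derivation:
Option A: A[0] 14->17, delta=3, new_sum=218+(3)=221
Option B: A[1] 18->37, delta=19, new_sum=218+(19)=237 <-- matches target
Option C: A[7] 38->-11, delta=-49, new_sum=218+(-49)=169
Option D: A[6] 49->39, delta=-10, new_sum=218+(-10)=208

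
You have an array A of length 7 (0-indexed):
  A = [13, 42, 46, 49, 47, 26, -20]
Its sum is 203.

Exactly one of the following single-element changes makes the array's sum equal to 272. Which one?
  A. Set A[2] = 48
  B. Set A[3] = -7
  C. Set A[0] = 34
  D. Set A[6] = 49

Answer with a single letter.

Answer: D

Derivation:
Option A: A[2] 46->48, delta=2, new_sum=203+(2)=205
Option B: A[3] 49->-7, delta=-56, new_sum=203+(-56)=147
Option C: A[0] 13->34, delta=21, new_sum=203+(21)=224
Option D: A[6] -20->49, delta=69, new_sum=203+(69)=272 <-- matches target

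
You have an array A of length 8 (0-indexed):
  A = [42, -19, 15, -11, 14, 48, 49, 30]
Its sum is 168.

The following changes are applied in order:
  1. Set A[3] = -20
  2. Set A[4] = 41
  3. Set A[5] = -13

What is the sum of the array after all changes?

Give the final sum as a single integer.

Initial sum: 168
Change 1: A[3] -11 -> -20, delta = -9, sum = 159
Change 2: A[4] 14 -> 41, delta = 27, sum = 186
Change 3: A[5] 48 -> -13, delta = -61, sum = 125

Answer: 125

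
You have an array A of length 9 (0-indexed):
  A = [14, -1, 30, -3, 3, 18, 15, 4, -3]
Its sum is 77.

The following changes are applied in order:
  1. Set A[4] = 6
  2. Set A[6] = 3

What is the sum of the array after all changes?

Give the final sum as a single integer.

Initial sum: 77
Change 1: A[4] 3 -> 6, delta = 3, sum = 80
Change 2: A[6] 15 -> 3, delta = -12, sum = 68

Answer: 68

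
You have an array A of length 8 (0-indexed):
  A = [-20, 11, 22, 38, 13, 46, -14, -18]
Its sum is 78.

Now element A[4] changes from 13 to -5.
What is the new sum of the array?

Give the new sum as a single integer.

Old value at index 4: 13
New value at index 4: -5
Delta = -5 - 13 = -18
New sum = old_sum + delta = 78 + (-18) = 60

Answer: 60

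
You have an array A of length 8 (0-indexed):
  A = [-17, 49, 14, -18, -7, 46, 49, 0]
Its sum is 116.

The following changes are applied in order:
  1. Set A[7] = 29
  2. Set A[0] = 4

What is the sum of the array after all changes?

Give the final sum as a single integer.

Answer: 166

Derivation:
Initial sum: 116
Change 1: A[7] 0 -> 29, delta = 29, sum = 145
Change 2: A[0] -17 -> 4, delta = 21, sum = 166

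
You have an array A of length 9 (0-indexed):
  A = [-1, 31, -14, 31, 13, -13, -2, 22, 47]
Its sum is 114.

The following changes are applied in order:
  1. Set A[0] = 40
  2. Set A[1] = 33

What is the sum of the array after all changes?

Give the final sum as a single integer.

Initial sum: 114
Change 1: A[0] -1 -> 40, delta = 41, sum = 155
Change 2: A[1] 31 -> 33, delta = 2, sum = 157

Answer: 157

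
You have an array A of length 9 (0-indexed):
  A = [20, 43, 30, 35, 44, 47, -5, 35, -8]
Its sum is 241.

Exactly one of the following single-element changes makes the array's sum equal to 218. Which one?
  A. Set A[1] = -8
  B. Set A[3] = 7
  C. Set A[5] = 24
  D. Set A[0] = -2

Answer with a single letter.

Answer: C

Derivation:
Option A: A[1] 43->-8, delta=-51, new_sum=241+(-51)=190
Option B: A[3] 35->7, delta=-28, new_sum=241+(-28)=213
Option C: A[5] 47->24, delta=-23, new_sum=241+(-23)=218 <-- matches target
Option D: A[0] 20->-2, delta=-22, new_sum=241+(-22)=219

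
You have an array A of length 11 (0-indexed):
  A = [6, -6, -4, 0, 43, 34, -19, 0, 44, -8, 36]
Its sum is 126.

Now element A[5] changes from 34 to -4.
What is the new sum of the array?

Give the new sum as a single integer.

Answer: 88

Derivation:
Old value at index 5: 34
New value at index 5: -4
Delta = -4 - 34 = -38
New sum = old_sum + delta = 126 + (-38) = 88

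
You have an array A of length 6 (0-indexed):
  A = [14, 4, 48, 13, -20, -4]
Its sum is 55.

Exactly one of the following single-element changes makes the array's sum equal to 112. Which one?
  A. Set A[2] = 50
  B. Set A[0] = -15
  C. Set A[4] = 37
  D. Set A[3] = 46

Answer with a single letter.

Option A: A[2] 48->50, delta=2, new_sum=55+(2)=57
Option B: A[0] 14->-15, delta=-29, new_sum=55+(-29)=26
Option C: A[4] -20->37, delta=57, new_sum=55+(57)=112 <-- matches target
Option D: A[3] 13->46, delta=33, new_sum=55+(33)=88

Answer: C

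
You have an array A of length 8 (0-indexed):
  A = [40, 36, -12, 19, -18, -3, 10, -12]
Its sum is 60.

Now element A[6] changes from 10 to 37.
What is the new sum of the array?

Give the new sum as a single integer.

Old value at index 6: 10
New value at index 6: 37
Delta = 37 - 10 = 27
New sum = old_sum + delta = 60 + (27) = 87

Answer: 87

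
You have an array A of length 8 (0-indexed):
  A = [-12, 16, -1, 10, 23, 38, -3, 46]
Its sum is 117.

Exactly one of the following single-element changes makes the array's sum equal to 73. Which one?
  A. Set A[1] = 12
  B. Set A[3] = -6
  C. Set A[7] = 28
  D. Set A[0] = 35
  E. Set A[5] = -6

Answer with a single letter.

Option A: A[1] 16->12, delta=-4, new_sum=117+(-4)=113
Option B: A[3] 10->-6, delta=-16, new_sum=117+(-16)=101
Option C: A[7] 46->28, delta=-18, new_sum=117+(-18)=99
Option D: A[0] -12->35, delta=47, new_sum=117+(47)=164
Option E: A[5] 38->-6, delta=-44, new_sum=117+(-44)=73 <-- matches target

Answer: E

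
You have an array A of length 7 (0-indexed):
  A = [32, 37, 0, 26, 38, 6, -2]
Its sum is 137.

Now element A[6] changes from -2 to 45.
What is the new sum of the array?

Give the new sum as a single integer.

Answer: 184

Derivation:
Old value at index 6: -2
New value at index 6: 45
Delta = 45 - -2 = 47
New sum = old_sum + delta = 137 + (47) = 184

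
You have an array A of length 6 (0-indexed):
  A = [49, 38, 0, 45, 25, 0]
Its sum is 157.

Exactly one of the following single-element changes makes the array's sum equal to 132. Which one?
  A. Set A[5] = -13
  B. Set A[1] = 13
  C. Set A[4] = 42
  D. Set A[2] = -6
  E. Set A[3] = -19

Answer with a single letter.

Option A: A[5] 0->-13, delta=-13, new_sum=157+(-13)=144
Option B: A[1] 38->13, delta=-25, new_sum=157+(-25)=132 <-- matches target
Option C: A[4] 25->42, delta=17, new_sum=157+(17)=174
Option D: A[2] 0->-6, delta=-6, new_sum=157+(-6)=151
Option E: A[3] 45->-19, delta=-64, new_sum=157+(-64)=93

Answer: B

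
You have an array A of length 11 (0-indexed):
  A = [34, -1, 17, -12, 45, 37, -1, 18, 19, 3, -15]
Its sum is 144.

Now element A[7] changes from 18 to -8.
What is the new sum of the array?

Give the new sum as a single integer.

Answer: 118

Derivation:
Old value at index 7: 18
New value at index 7: -8
Delta = -8 - 18 = -26
New sum = old_sum + delta = 144 + (-26) = 118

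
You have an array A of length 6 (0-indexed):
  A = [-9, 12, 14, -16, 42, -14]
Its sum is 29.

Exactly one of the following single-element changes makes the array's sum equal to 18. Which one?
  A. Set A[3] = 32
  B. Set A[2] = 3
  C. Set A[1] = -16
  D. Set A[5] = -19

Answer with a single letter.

Option A: A[3] -16->32, delta=48, new_sum=29+(48)=77
Option B: A[2] 14->3, delta=-11, new_sum=29+(-11)=18 <-- matches target
Option C: A[1] 12->-16, delta=-28, new_sum=29+(-28)=1
Option D: A[5] -14->-19, delta=-5, new_sum=29+(-5)=24

Answer: B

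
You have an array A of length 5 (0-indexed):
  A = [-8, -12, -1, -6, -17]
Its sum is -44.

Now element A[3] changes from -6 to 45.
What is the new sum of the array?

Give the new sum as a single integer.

Answer: 7

Derivation:
Old value at index 3: -6
New value at index 3: 45
Delta = 45 - -6 = 51
New sum = old_sum + delta = -44 + (51) = 7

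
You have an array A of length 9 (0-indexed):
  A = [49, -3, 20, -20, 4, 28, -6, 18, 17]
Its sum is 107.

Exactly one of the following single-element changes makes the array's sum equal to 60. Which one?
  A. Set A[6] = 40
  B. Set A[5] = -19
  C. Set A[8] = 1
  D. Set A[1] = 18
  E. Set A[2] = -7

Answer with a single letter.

Option A: A[6] -6->40, delta=46, new_sum=107+(46)=153
Option B: A[5] 28->-19, delta=-47, new_sum=107+(-47)=60 <-- matches target
Option C: A[8] 17->1, delta=-16, new_sum=107+(-16)=91
Option D: A[1] -3->18, delta=21, new_sum=107+(21)=128
Option E: A[2] 20->-7, delta=-27, new_sum=107+(-27)=80

Answer: B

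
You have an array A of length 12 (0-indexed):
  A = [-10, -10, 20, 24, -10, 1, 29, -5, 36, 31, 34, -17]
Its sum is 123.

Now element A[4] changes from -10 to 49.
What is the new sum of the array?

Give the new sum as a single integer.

Answer: 182

Derivation:
Old value at index 4: -10
New value at index 4: 49
Delta = 49 - -10 = 59
New sum = old_sum + delta = 123 + (59) = 182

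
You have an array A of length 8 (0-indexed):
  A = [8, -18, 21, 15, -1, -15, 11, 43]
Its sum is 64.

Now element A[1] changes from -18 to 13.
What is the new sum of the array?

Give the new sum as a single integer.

Answer: 95

Derivation:
Old value at index 1: -18
New value at index 1: 13
Delta = 13 - -18 = 31
New sum = old_sum + delta = 64 + (31) = 95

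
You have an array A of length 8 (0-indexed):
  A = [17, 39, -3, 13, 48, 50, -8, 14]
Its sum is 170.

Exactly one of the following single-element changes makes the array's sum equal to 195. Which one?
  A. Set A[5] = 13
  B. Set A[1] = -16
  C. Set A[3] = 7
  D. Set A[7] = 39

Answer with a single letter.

Answer: D

Derivation:
Option A: A[5] 50->13, delta=-37, new_sum=170+(-37)=133
Option B: A[1] 39->-16, delta=-55, new_sum=170+(-55)=115
Option C: A[3] 13->7, delta=-6, new_sum=170+(-6)=164
Option D: A[7] 14->39, delta=25, new_sum=170+(25)=195 <-- matches target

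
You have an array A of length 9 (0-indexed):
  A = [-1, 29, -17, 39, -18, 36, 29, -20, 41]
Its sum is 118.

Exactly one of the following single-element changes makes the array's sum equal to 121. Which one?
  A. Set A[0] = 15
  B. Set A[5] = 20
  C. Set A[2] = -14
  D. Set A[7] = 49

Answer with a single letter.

Answer: C

Derivation:
Option A: A[0] -1->15, delta=16, new_sum=118+(16)=134
Option B: A[5] 36->20, delta=-16, new_sum=118+(-16)=102
Option C: A[2] -17->-14, delta=3, new_sum=118+(3)=121 <-- matches target
Option D: A[7] -20->49, delta=69, new_sum=118+(69)=187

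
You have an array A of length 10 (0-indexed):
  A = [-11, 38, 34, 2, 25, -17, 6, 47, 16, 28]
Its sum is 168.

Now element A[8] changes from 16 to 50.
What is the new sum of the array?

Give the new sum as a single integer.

Answer: 202

Derivation:
Old value at index 8: 16
New value at index 8: 50
Delta = 50 - 16 = 34
New sum = old_sum + delta = 168 + (34) = 202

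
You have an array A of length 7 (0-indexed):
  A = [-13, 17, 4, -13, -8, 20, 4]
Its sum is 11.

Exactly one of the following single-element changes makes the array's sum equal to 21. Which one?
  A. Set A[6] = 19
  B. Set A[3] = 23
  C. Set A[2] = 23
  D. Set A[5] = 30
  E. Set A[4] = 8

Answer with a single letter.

Option A: A[6] 4->19, delta=15, new_sum=11+(15)=26
Option B: A[3] -13->23, delta=36, new_sum=11+(36)=47
Option C: A[2] 4->23, delta=19, new_sum=11+(19)=30
Option D: A[5] 20->30, delta=10, new_sum=11+(10)=21 <-- matches target
Option E: A[4] -8->8, delta=16, new_sum=11+(16)=27

Answer: D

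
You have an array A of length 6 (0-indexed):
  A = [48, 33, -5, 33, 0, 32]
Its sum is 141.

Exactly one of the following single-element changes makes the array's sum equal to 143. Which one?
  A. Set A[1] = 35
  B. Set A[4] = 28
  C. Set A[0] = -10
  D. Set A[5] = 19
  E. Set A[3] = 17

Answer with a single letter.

Answer: A

Derivation:
Option A: A[1] 33->35, delta=2, new_sum=141+(2)=143 <-- matches target
Option B: A[4] 0->28, delta=28, new_sum=141+(28)=169
Option C: A[0] 48->-10, delta=-58, new_sum=141+(-58)=83
Option D: A[5] 32->19, delta=-13, new_sum=141+(-13)=128
Option E: A[3] 33->17, delta=-16, new_sum=141+(-16)=125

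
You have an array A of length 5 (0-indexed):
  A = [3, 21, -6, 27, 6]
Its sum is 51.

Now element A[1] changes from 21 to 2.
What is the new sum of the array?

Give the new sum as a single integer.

Old value at index 1: 21
New value at index 1: 2
Delta = 2 - 21 = -19
New sum = old_sum + delta = 51 + (-19) = 32

Answer: 32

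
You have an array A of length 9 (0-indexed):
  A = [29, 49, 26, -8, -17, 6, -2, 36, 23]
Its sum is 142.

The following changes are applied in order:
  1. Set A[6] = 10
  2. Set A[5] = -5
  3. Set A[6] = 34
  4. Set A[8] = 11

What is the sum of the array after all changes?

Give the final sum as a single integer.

Initial sum: 142
Change 1: A[6] -2 -> 10, delta = 12, sum = 154
Change 2: A[5] 6 -> -5, delta = -11, sum = 143
Change 3: A[6] 10 -> 34, delta = 24, sum = 167
Change 4: A[8] 23 -> 11, delta = -12, sum = 155

Answer: 155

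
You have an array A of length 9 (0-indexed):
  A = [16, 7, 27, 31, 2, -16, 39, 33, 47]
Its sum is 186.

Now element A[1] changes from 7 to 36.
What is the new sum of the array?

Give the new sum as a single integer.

Answer: 215

Derivation:
Old value at index 1: 7
New value at index 1: 36
Delta = 36 - 7 = 29
New sum = old_sum + delta = 186 + (29) = 215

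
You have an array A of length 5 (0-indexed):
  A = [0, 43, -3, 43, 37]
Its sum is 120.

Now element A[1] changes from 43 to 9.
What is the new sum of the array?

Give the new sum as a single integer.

Answer: 86

Derivation:
Old value at index 1: 43
New value at index 1: 9
Delta = 9 - 43 = -34
New sum = old_sum + delta = 120 + (-34) = 86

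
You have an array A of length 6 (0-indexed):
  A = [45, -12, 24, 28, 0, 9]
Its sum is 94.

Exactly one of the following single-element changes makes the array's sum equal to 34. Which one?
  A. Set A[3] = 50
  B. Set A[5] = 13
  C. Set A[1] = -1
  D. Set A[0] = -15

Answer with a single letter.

Option A: A[3] 28->50, delta=22, new_sum=94+(22)=116
Option B: A[5] 9->13, delta=4, new_sum=94+(4)=98
Option C: A[1] -12->-1, delta=11, new_sum=94+(11)=105
Option D: A[0] 45->-15, delta=-60, new_sum=94+(-60)=34 <-- matches target

Answer: D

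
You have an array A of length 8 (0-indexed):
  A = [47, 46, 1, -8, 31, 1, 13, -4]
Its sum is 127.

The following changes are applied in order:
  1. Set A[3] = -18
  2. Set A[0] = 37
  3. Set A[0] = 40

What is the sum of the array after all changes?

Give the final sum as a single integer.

Initial sum: 127
Change 1: A[3] -8 -> -18, delta = -10, sum = 117
Change 2: A[0] 47 -> 37, delta = -10, sum = 107
Change 3: A[0] 37 -> 40, delta = 3, sum = 110

Answer: 110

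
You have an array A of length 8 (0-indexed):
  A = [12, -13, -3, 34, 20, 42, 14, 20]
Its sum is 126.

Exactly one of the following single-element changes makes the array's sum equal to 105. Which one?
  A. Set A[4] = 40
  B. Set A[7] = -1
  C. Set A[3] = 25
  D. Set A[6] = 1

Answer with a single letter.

Option A: A[4] 20->40, delta=20, new_sum=126+(20)=146
Option B: A[7] 20->-1, delta=-21, new_sum=126+(-21)=105 <-- matches target
Option C: A[3] 34->25, delta=-9, new_sum=126+(-9)=117
Option D: A[6] 14->1, delta=-13, new_sum=126+(-13)=113

Answer: B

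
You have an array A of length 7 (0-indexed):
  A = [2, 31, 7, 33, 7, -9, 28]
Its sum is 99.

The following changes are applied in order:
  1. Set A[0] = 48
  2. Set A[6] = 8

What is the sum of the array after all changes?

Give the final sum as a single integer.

Initial sum: 99
Change 1: A[0] 2 -> 48, delta = 46, sum = 145
Change 2: A[6] 28 -> 8, delta = -20, sum = 125

Answer: 125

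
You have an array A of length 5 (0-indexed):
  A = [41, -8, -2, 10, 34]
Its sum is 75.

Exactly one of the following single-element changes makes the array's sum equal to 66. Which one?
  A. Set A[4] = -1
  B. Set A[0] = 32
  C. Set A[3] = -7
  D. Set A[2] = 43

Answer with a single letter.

Answer: B

Derivation:
Option A: A[4] 34->-1, delta=-35, new_sum=75+(-35)=40
Option B: A[0] 41->32, delta=-9, new_sum=75+(-9)=66 <-- matches target
Option C: A[3] 10->-7, delta=-17, new_sum=75+(-17)=58
Option D: A[2] -2->43, delta=45, new_sum=75+(45)=120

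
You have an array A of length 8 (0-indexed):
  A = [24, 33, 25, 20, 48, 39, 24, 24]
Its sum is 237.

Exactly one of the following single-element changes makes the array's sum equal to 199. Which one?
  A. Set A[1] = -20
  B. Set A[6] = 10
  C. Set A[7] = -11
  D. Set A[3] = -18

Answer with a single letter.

Answer: D

Derivation:
Option A: A[1] 33->-20, delta=-53, new_sum=237+(-53)=184
Option B: A[6] 24->10, delta=-14, new_sum=237+(-14)=223
Option C: A[7] 24->-11, delta=-35, new_sum=237+(-35)=202
Option D: A[3] 20->-18, delta=-38, new_sum=237+(-38)=199 <-- matches target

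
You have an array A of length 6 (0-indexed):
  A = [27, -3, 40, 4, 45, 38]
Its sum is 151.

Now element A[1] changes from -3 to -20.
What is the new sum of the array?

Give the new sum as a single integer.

Old value at index 1: -3
New value at index 1: -20
Delta = -20 - -3 = -17
New sum = old_sum + delta = 151 + (-17) = 134

Answer: 134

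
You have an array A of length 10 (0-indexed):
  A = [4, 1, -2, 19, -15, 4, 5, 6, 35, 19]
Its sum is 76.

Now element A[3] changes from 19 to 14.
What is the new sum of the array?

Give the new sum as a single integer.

Old value at index 3: 19
New value at index 3: 14
Delta = 14 - 19 = -5
New sum = old_sum + delta = 76 + (-5) = 71

Answer: 71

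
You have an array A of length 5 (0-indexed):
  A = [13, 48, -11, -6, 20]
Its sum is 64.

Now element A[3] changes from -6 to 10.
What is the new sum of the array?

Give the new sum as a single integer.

Old value at index 3: -6
New value at index 3: 10
Delta = 10 - -6 = 16
New sum = old_sum + delta = 64 + (16) = 80

Answer: 80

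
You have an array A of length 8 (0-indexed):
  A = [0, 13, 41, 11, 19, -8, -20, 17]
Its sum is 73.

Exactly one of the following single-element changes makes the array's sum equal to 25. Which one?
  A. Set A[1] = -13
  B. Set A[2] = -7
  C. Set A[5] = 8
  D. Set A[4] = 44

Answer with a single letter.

Answer: B

Derivation:
Option A: A[1] 13->-13, delta=-26, new_sum=73+(-26)=47
Option B: A[2] 41->-7, delta=-48, new_sum=73+(-48)=25 <-- matches target
Option C: A[5] -8->8, delta=16, new_sum=73+(16)=89
Option D: A[4] 19->44, delta=25, new_sum=73+(25)=98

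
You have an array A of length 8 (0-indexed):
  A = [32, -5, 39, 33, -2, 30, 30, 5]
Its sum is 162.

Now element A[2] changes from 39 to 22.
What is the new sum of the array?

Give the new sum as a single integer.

Answer: 145

Derivation:
Old value at index 2: 39
New value at index 2: 22
Delta = 22 - 39 = -17
New sum = old_sum + delta = 162 + (-17) = 145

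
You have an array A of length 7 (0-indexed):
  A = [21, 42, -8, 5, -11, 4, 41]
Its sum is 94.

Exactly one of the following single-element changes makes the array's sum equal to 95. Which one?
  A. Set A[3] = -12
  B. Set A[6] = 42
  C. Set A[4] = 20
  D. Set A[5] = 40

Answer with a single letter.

Answer: B

Derivation:
Option A: A[3] 5->-12, delta=-17, new_sum=94+(-17)=77
Option B: A[6] 41->42, delta=1, new_sum=94+(1)=95 <-- matches target
Option C: A[4] -11->20, delta=31, new_sum=94+(31)=125
Option D: A[5] 4->40, delta=36, new_sum=94+(36)=130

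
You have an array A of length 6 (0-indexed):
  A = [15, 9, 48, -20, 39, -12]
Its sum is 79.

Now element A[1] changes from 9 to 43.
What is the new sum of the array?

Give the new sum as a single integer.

Answer: 113

Derivation:
Old value at index 1: 9
New value at index 1: 43
Delta = 43 - 9 = 34
New sum = old_sum + delta = 79 + (34) = 113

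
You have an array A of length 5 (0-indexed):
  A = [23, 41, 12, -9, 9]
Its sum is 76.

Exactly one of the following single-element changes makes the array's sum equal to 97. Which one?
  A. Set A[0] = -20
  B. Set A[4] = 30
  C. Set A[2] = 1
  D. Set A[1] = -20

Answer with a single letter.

Option A: A[0] 23->-20, delta=-43, new_sum=76+(-43)=33
Option B: A[4] 9->30, delta=21, new_sum=76+(21)=97 <-- matches target
Option C: A[2] 12->1, delta=-11, new_sum=76+(-11)=65
Option D: A[1] 41->-20, delta=-61, new_sum=76+(-61)=15

Answer: B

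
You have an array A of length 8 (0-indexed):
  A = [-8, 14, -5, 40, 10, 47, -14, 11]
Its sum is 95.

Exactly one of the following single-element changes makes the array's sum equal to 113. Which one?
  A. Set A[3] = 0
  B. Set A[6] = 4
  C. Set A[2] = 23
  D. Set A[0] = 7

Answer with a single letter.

Answer: B

Derivation:
Option A: A[3] 40->0, delta=-40, new_sum=95+(-40)=55
Option B: A[6] -14->4, delta=18, new_sum=95+(18)=113 <-- matches target
Option C: A[2] -5->23, delta=28, new_sum=95+(28)=123
Option D: A[0] -8->7, delta=15, new_sum=95+(15)=110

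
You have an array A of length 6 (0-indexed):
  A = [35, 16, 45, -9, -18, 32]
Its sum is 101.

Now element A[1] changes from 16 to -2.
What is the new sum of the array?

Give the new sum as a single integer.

Answer: 83

Derivation:
Old value at index 1: 16
New value at index 1: -2
Delta = -2 - 16 = -18
New sum = old_sum + delta = 101 + (-18) = 83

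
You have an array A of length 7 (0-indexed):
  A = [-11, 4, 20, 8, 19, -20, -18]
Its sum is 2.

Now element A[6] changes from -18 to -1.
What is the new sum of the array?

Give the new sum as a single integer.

Old value at index 6: -18
New value at index 6: -1
Delta = -1 - -18 = 17
New sum = old_sum + delta = 2 + (17) = 19

Answer: 19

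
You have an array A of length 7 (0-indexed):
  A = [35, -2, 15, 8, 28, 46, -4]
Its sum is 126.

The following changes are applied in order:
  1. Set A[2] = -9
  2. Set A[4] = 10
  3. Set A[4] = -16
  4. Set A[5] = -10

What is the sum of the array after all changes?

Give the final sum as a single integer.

Answer: 2

Derivation:
Initial sum: 126
Change 1: A[2] 15 -> -9, delta = -24, sum = 102
Change 2: A[4] 28 -> 10, delta = -18, sum = 84
Change 3: A[4] 10 -> -16, delta = -26, sum = 58
Change 4: A[5] 46 -> -10, delta = -56, sum = 2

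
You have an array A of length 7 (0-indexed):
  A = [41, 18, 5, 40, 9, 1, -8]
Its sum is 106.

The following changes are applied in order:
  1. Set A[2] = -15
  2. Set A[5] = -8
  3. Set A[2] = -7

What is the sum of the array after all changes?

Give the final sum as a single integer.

Answer: 85

Derivation:
Initial sum: 106
Change 1: A[2] 5 -> -15, delta = -20, sum = 86
Change 2: A[5] 1 -> -8, delta = -9, sum = 77
Change 3: A[2] -15 -> -7, delta = 8, sum = 85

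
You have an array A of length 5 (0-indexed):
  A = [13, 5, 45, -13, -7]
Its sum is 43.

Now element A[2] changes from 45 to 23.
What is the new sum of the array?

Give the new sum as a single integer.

Old value at index 2: 45
New value at index 2: 23
Delta = 23 - 45 = -22
New sum = old_sum + delta = 43 + (-22) = 21

Answer: 21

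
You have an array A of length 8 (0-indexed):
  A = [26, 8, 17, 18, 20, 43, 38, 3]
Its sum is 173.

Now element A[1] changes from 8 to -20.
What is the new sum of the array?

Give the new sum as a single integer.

Old value at index 1: 8
New value at index 1: -20
Delta = -20 - 8 = -28
New sum = old_sum + delta = 173 + (-28) = 145

Answer: 145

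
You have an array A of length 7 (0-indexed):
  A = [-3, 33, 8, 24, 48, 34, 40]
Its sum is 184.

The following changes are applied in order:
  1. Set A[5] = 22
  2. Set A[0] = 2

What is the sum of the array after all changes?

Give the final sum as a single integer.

Initial sum: 184
Change 1: A[5] 34 -> 22, delta = -12, sum = 172
Change 2: A[0] -3 -> 2, delta = 5, sum = 177

Answer: 177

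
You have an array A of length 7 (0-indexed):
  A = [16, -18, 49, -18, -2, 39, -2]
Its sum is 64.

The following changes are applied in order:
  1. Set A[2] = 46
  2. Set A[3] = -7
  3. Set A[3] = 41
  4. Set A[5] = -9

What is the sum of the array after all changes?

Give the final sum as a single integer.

Initial sum: 64
Change 1: A[2] 49 -> 46, delta = -3, sum = 61
Change 2: A[3] -18 -> -7, delta = 11, sum = 72
Change 3: A[3] -7 -> 41, delta = 48, sum = 120
Change 4: A[5] 39 -> -9, delta = -48, sum = 72

Answer: 72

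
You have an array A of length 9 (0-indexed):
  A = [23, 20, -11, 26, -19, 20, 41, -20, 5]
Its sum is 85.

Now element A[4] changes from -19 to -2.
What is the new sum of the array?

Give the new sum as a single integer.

Answer: 102

Derivation:
Old value at index 4: -19
New value at index 4: -2
Delta = -2 - -19 = 17
New sum = old_sum + delta = 85 + (17) = 102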